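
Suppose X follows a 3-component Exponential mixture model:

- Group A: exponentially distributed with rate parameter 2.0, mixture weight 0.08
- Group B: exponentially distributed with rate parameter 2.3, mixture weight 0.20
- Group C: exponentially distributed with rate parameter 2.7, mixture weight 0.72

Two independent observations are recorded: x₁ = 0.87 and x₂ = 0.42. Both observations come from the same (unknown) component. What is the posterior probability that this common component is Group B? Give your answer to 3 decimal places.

0.227

The responsibility of component k is w_k f_k(x) divided by Σ_j w_j f_j(x).
Since both observations come from the same component, the likelihood for component k is f_k(x₁)·f_k(x₂).
  p_A = [0.351041] × [0.863421] = 0.303096
  p_B = [0.31096] × [0.875386] = 0.27221
  p_C = [0.257754] × [0.868708] = 0.223913
Prior × likelihood for each component:
  w_A·p_A = 0.08 × 0.303096 = 0.0242477
  w_B·p_B = 0.20 × 0.27221 = 0.054442
  w_C·p_C = 0.72 × 0.223913 = 0.161218
Evidence: 0.0242477 + 0.054442 + 0.161218 = 0.239907
P(Group B | data) = 0.054442 / 0.239907 ≈ 0.227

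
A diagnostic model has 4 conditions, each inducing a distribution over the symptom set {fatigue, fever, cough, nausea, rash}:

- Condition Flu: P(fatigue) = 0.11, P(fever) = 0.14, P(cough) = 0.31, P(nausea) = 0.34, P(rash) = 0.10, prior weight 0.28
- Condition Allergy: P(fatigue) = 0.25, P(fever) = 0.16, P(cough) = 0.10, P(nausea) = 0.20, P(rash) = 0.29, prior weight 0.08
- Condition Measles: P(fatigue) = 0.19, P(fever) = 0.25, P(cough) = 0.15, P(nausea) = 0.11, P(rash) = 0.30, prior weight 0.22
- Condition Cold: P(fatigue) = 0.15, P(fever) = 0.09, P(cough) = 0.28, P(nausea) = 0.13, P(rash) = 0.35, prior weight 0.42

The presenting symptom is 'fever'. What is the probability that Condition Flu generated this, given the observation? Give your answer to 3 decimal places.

By Bayes' theorem, P(k | x) = π_k f_k(x) / Σ_j π_j f_j(x).
Evaluate each component's likelihood at the observed value:
  L_Flu = 0.14
  L_Allergy = 0.16
  L_Measles = 0.25
  L_Cold = 0.09
Unnormalised posteriors:
  π_Flu·L_Flu = 0.28 × 0.14 = 0.0392
  π_Allergy·L_Allergy = 0.08 × 0.16 = 0.0128
  π_Measles·L_Measles = 0.22 × 0.25 = 0.055
  π_Cold·L_Cold = 0.42 × 0.09 = 0.0378
Sum: 0.0392 + 0.0128 + 0.055 + 0.0378 = 0.1448
P(Condition Flu | the observation) ≈ 0.271

0.271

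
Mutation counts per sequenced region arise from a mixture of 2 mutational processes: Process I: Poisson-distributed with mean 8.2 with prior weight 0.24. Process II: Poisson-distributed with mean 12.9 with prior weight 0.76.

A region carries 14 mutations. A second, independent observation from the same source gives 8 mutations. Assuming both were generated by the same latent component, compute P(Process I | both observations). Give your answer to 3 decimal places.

0.152

Apply Bayes' rule: the posterior for each component is proportional to its prior times its likelihood at x.
Since both observations come from the same component, the likelihood for component k is f_k(x₁)·f_k(x₂).
  L_I = [e^(−8.2)·8.2^14/14! = 0.0195781] × [0.139244] = 0.00272613
  L_II = [e^(−12.9)·12.9^14/14! = 0.101263] × [0.0475115] = 0.00481113
Prior × likelihood for each component:
  w_I·L_I = 0.24 × 0.00272613 = 0.000654271
  w_II·L_II = 0.76 × 0.00481113 = 0.00365646
Denominator: 0.000654271 + 0.00365646 = 0.00431073
P(Process I | x₁, x₂) = 0.000654271 / 0.00431073 ≈ 0.152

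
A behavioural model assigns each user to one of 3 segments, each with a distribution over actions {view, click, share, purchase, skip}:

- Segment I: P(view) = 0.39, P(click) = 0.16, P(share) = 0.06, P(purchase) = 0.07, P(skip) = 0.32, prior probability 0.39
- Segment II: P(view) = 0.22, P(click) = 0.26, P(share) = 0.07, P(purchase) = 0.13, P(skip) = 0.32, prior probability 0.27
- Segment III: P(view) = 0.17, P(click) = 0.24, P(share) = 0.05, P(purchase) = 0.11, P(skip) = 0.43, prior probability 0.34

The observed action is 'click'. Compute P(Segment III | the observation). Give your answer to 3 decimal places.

P(component k | x) = π_k·f_k(x) / marginal(x), where marginal(x) = Σ_j π_j·f_j(x).
Component likelihoods at x = 'click':
  L_I = P(click | comp) = 0.16
  L_II = P(click | comp) = 0.26
  L_III = P(click | comp) = 0.24
Unnormalised posteriors:
  π_I·L_I = 0.39 × 0.16 = 0.0624
  π_II·L_II = 0.27 × 0.26 = 0.0702
  π_III·L_III = 0.34 × 0.24 = 0.0816
Evidence: 0.0624 + 0.0702 + 0.0816 = 0.2142
P(Segment III | x) ≈ 0.381

0.381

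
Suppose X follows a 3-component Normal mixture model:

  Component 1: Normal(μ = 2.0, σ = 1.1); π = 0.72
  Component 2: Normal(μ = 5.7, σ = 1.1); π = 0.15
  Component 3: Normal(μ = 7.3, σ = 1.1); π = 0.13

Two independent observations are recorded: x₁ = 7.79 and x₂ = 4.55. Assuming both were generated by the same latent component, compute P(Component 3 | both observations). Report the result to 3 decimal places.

0.266

Posterior ∝ prior × likelihood, so P(k | x) ∝ P(Z=k) f_k(x); normalise over all components.
Since both observations come from the same component, the likelihood for component k is f_k(x₁)·f_k(x₂).
  L_1 = [(1/(1.1·√(2π)))·exp(−(7.79−2.0)²/(2·1.1²)) = 0.362675·exp(-13.85293) = 3.49353e-07] × [0.0246931] = 8.62661e-09
  L_2 = [(1/(1.1·√(2π)))·exp(−(7.79−5.7)²/(2·1.1²)) = 0.362675·exp(-1.80500) = 0.0596507] × [0.209981] = 0.0125255
  L_3 = [(1/(1.1·√(2π)))·exp(−(7.79−7.3)²/(2·1.1²)) = 0.362675·exp(-0.09921) = 0.328419] × [0.0159348] = 0.0052333
Prior × likelihood for each component:
  P(Z=1)·L_1 = 0.72 × 8.62661e-09 = 6.21116e-09
  P(Z=2)·L_2 = 0.15 × 0.0125255 = 0.00187883
  P(Z=3)·L_3 = 0.13 × 0.0052333 = 0.00068033
Denominator: 6.21116e-09 + 0.00187883 + 0.00068033 = 0.00255917
P(Component 3 | x₁, x₂) ≈ 0.266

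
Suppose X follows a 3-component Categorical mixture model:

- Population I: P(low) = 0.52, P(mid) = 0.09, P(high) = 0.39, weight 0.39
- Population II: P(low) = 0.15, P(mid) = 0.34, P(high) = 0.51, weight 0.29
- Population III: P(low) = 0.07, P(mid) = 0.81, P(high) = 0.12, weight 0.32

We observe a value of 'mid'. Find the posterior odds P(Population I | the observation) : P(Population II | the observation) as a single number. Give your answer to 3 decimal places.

Only the two components matter; the odds are (w_i f_i(x)) / (w_j f_j(x)).
Evaluate each component's likelihood at the observed value:
  L_I = P(mid | comp) = 0.09
  L_II = P(mid | comp) = 0.34
  L_III = P(mid | comp) = 0.81
0.0351 / 0.0986 ≈ 0.356

0.356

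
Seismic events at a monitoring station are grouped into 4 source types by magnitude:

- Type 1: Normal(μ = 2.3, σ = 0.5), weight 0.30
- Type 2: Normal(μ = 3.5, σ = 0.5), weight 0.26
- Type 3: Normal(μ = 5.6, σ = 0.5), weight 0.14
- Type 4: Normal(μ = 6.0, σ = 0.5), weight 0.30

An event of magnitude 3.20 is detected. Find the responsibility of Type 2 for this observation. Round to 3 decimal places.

The responsibility of component k is w_k f_k(x) divided by Σ_j w_j f_j(x).
Normal densities:
  f_1 = (1/(0.5·√(2π)))·exp(−(3.20−2.3)²/(2·0.5²)) = 0.797885·exp(-1.62000) = 0.1579
  f_2 = (1/(0.5·√(2π)))·exp(−(3.20−3.5)²/(2·0.5²)) = 0.797885·exp(-0.18000) = 0.666449
  f_3 = (1/(0.5·√(2π)))·exp(−(3.20−5.6)²/(2·0.5²)) = 0.797885·exp(-11.52000) = 7.9226e-06
  f_4 = (1/(0.5·√(2π)))·exp(−(3.20−6.0)²/(2·0.5²)) = 0.797885·exp(-15.68000) = 1.23652e-07
Prior × likelihood for each component:
  w_1·f_1 = 0.30 × 0.1579 = 0.0473701
  w_2·f_2 = 0.26 × 0.666449 = 0.173277
  w_3·f_3 = 0.14 × 7.9226e-06 = 1.10916e-06
  w_4·f_4 = 0.30 × 1.23652e-07 = 3.70957e-08
Denominator: 0.0473701 + 0.173277 + 1.10916e-06 + 3.70957e-08 = 0.220648
P(Type 2 | x) ≈ 0.785

0.785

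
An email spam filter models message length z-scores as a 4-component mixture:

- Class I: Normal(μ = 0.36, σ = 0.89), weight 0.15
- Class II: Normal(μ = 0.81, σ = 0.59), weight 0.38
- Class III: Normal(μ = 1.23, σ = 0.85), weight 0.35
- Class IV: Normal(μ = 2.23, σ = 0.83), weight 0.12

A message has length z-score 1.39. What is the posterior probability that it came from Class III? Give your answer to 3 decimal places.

The responsibility of component k is π_k f_k(x) divided by Σ_j π_j f_j(x).
Normal densities:
  p_I = (1/(0.89·√(2π)))·exp(−(1.39−0.36)²/(2·0.89²)) = 0.448250·exp(-0.66968) = 0.229448
  p_II = (1/(0.59·√(2π)))·exp(−(1.39−0.81)²/(2·0.59²)) = 0.676173·exp(-0.48319) = 0.41707
  p_III = (1/(0.85·√(2π)))·exp(−(1.39−1.23)²/(2·0.85²)) = 0.469344·exp(-0.01772) = 0.461102
  p_IV = (1/(0.83·√(2π)))·exp(−(1.39−2.23)²/(2·0.83²)) = 0.480653·exp(-0.51212) = 0.288019
Unnormalised posteriors:
  π_I·p_I = 0.15 × 0.229448 = 0.0344172
  π_II·p_II = 0.38 × 0.41707 = 0.158487
  π_III·p_III = 0.35 × 0.461102 = 0.161386
  π_IV·p_IV = 0.12 × 0.288019 = 0.0345622
Marginal: 0.0344172 + 0.158487 + 0.161386 + 0.0345622 = 0.388852
So the posterior for Class III is 0.161386 / 0.388852 ≈ 0.415.

0.415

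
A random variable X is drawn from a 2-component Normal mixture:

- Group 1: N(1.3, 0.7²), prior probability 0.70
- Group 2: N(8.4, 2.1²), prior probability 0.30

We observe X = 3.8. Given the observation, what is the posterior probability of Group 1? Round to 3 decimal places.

0.116

The responsibility of component k is π_k f_k(x) divided by Σ_j π_j f_j(x).
Component likelihoods at x = 3.8:
  f_1 = 0.000968449
  f_2 = 0.0172496
Multiply by the mixture weights:
  π_1·f_1 = 0.70 × 0.000968449 = 0.000677914
  π_2·f_2 = 0.30 × 0.0172496 = 0.00517487
Evidence: 0.000677914 + 0.00517487 = 0.00585278
P(Group 1 | the observation) ≈ 0.116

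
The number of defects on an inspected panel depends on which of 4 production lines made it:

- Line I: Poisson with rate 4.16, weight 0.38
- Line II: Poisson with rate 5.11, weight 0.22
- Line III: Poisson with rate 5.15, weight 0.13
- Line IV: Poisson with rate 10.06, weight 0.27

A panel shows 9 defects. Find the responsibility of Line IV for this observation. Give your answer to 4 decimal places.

0.6257

Apply Bayes' rule: the posterior for each component is proportional to its prior times its likelihood at x.
Evaluate each component's likelihood at the observed value:
  L_I = 0.0160477
  L_II = 0.0395167
  L_III = 0.0407273
  L_IV = 0.124342
Weight by the priors:
  w_I·L_I = 0.38 × 0.0160477 = 0.00609811
  w_II·L_II = 0.22 × 0.0395167 = 0.00869367
  w_III·L_III = 0.13 × 0.0407273 = 0.00529455
  w_IV·L_IV = 0.27 × 0.124342 = 0.0335722
Normaliser: 0.00609811 + 0.00869367 + 0.00529455 + 0.0335722 = 0.0536585
P(Line IV | x) = 0.0335722 / 0.0536585 ≈ 0.6257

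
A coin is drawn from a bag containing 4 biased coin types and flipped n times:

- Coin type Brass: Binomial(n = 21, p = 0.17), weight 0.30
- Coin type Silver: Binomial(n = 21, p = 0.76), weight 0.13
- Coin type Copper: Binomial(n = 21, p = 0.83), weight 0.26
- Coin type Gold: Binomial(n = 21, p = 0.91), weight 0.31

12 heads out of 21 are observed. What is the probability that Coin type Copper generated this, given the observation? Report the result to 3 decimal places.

Apply Bayes' rule: the posterior for each component is proportional to its prior times its likelihood at x.
Binomial probabilities:
  p_Brass = C(21,12)·0.17^12·0.83^9 = 293930·5.82622e-10·0.18694 = 3.20135e-05
  p_Silver = C(21,12)·0.76^12·0.24^9 = 293930·0.0371333·2.64181e-06 = 0.0288342
  p_Copper = C(21,12)·0.83^12·0.17^9 = 293930·0.10689·1.18588e-07 = 0.00372582
  p_Gold = C(21,12)·0.91^12·0.09^9 = 293930·0.322475·3.8742e-10 = 3.67217e-05
Multiply by the mixture weights:
  w_Brass·p_Brass = 0.30 × 3.20135e-05 = 9.60406e-06
  w_Silver·p_Silver = 0.13 × 0.0288342 = 0.00374845
  w_Copper·p_Copper = 0.26 × 0.00372582 = 0.000968712
  w_Gold·p_Gold = 0.31 × 3.67217e-05 = 1.13837e-05
Evidence: 9.60406e-06 + 0.00374845 + 0.000968712 + 1.13837e-05 = 0.00473815
So the posterior for Coin type Copper is 0.000968712 / 0.00473815 ≈ 0.204.

0.204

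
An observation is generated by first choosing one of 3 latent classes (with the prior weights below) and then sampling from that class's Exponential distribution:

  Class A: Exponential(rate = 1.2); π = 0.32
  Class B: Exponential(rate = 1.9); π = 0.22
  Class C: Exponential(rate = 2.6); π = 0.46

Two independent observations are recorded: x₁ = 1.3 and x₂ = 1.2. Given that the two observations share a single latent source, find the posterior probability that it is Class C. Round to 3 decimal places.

The responsibility of component k is w_k f_k(x) divided by Σ_j w_j f_j(x).
Since both observations come from the same component, the likelihood for component k is f_k(x₁)·f_k(x₂).
  p_A = [1.2·e^(−1.2·1.3) = 1.2·e^(−1.5600) = 0.252163] × [0.284313] = 0.0716934
  p_B = [1.9·e^(−1.9·1.3) = 1.9·e^(−2.4700) = 0.160711] × [0.19434] = 0.0312326
  p_C = [2.6·e^(−2.6·1.3) = 2.6·e^(−3.3800) = 0.0885234] × [0.114809] = 0.0101632
Multiply by the mixture weights:
  w_A·p_A = 0.32 × 0.0716934 = 0.0229419
  w_B·p_B = 0.22 × 0.0312326 = 0.00687118
  w_C·p_C = 0.46 × 0.0101632 = 0.00467509
Evidence: 0.0229419 + 0.00687118 + 0.00467509 = 0.0344882
So the posterior for Class C is 0.00467509 / 0.0344882 ≈ 0.136.

0.136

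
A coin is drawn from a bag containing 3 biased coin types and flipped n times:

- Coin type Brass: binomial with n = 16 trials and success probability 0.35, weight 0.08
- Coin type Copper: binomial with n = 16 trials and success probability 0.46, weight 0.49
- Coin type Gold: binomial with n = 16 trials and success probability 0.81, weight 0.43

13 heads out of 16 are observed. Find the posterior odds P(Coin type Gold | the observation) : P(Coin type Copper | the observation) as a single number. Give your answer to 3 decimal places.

59.814

The posterior odds equal the prior odds times the likelihood ratio: (π_i/π_j)·(f_i(x)/f_j(x)).
Evaluate each component's likelihood at the observed value:
  p_Brass = C(16,13)·0.35^13·0.65^3 = 560·1.18273e-06·0.274625 = 0.000181892
  p_Copper = C(16,13)·0.46^13·0.54^3 = 560·4.12907e-05·0.157464 = 0.003641
  p_Gold = C(16,13)·0.81^13·0.19^3 = 560·0.0646108·0.006859 = 0.248173
0.106714 / 0.00178409 ≈ 59.814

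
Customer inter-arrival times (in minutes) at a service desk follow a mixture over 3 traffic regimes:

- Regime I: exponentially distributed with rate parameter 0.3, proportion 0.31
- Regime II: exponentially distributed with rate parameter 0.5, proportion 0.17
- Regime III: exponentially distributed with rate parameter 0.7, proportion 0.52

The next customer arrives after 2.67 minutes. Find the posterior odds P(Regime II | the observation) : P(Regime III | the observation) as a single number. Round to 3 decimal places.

Posterior odds = (P(Z=i) f_i(x)) / (P(Z=j) f_j(x)); the normalising sum cancels.
Evaluate each component's likelihood at the observed value:
  f_I = 0.3·e^(−0.3·2.67) = 0.3·e^(−0.8010) = 0.134664
  f_II = 0.5·e^(−0.5·2.67) = 0.5·e^(−1.3350) = 0.131579
  f_III = 0.7·e^(−0.7·2.67) = 0.7·e^(−1.8690) = 0.107995
Posterior odds = (P(Z=II)·f_II) / (P(Z=III)·f_III) = (0.17·0.131579) / (0.52·0.107995) = 0.0223684 / 0.0561571 ≈ 0.398

0.398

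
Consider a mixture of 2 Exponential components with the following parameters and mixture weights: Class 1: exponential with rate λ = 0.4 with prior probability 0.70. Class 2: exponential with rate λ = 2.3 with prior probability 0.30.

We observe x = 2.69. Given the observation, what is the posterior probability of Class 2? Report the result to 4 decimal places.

0.0146

P(component k | x) = π_k·f_k(x) / marginal(x), where marginal(x) = Σ_j π_j·f_j(x).
Exponential densities:
  L_1 = 0.136383
  L_2 = 0.00472877
Weight by the priors:
  π_1·L_1 = 0.70 × 0.136383 = 0.0954679
  π_2·L_2 = 0.30 × 0.00472877 = 0.00141863
Normaliser: 0.0954679 + 0.00141863 = 0.0968865
P(Class 2 | 2.69) ≈ 0.0146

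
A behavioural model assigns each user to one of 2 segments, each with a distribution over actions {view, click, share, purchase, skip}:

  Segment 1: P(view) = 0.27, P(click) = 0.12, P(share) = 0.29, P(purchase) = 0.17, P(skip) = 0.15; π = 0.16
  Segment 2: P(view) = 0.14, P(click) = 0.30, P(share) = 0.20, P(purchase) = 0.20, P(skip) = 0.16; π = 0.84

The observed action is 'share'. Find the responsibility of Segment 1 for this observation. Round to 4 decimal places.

0.2164

Posterior ∝ prior × likelihood, so P(k | x) ∝ π_k f_k(x); normalise over all components.
Component likelihoods at x = 'share':
  p_1 = P(share | comp) = 0.29
  p_2 = P(share | comp) = 0.20
Prior × likelihood for each component:
  π_1·p_1 = 0.16 × 0.29 = 0.0464
  π_2·p_2 = 0.84 × 0.2 = 0.168
Evidence: 0.0464 + 0.168 = 0.2144
Responsibility of Segment 1: 0.0464 / 0.2144 ≈ 0.2164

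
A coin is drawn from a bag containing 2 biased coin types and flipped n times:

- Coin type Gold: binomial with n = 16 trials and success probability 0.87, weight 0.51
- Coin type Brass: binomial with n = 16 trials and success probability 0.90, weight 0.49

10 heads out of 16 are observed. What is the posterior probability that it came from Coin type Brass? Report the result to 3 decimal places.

0.218

P(component k | x) = π_k·f_k(x) / marginal(x), where marginal(x) = Σ_j π_j·f_j(x).
Component likelihoods at x = 10 heads out of 16:
  f_Gold = C(16,10)·0.87^10·0.13^6 = 8008·0.248423·4.82681e-06 = 0.00960233
  f_Brass = C(16,10)·0.90^10·0.10^6 = 8008·0.348678·1e-06 = 0.00279222
Unnormalised posteriors:
  π_Gold·f_Gold = 0.51 × 0.00960233 = 0.00489719
  π_Brass·f_Brass = 0.49 × 0.00279222 = 0.00136819
Denominator: 0.00489719 + 0.00136819 = 0.00626538
P(Coin type Brass | the observation) = 0.00136819 / 0.00626538 ≈ 0.218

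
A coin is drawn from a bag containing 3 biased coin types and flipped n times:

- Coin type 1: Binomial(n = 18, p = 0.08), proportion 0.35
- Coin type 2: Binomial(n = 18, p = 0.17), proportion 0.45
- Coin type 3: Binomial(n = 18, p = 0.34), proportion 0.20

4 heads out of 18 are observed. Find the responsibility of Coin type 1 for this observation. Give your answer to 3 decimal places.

0.111

Posterior ∝ prior × likelihood, so P(k | x) ∝ π_k f_k(x); normalise over all components.
Component likelihoods at x = 4 heads out of 18:
  p_1 = C(18,4)·0.08^4·0.92^14 = 3060·4.096e-05·0.311193 = 0.0390042
  p_2 = C(18,4)·0.17^4·0.83^14 = 3060·0.00083521·0.0736365 = 0.188196
  p_3 = C(18,4)·0.34^4·0.66^14 = 3060·0.0133634·0.00297588 = 0.121689
Unnormalised posteriors:
  π_1·p_1 = 0.35 × 0.0390042 = 0.0136515
  π_2·p_2 = 0.45 × 0.188196 = 0.0846882
  π_3·p_3 = 0.20 × 0.121689 = 0.0243378
Evidence: 0.0136515 + 0.0846882 + 0.0243378 = 0.122678
Responsibility of Coin type 1: 0.0136515 / 0.122678 ≈ 0.111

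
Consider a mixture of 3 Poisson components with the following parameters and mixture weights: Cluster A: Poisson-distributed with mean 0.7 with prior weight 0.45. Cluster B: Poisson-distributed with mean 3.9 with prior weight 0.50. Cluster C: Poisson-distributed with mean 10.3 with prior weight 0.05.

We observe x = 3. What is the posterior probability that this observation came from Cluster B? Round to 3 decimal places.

P(component k | x) = π_k·f_k(x) / marginal(x), where marginal(x) = Σ_j π_j·f_j(x).
Poisson probabilities:
  p_A = 0.0283881
  p_B = 0.200122
  p_C = 0.0061253
Unnormalised posteriors:
  π_A·p_A = 0.45 × 0.0283881 = 0.0127747
  π_B·p_B = 0.50 × 0.200122 = 0.100061
  π_C·p_C = 0.05 × 0.0061253 = 0.000306265
Sum: 0.0127747 + 0.100061 + 0.000306265 = 0.113142
P(Cluster B | 3) ≈ 0.884

0.884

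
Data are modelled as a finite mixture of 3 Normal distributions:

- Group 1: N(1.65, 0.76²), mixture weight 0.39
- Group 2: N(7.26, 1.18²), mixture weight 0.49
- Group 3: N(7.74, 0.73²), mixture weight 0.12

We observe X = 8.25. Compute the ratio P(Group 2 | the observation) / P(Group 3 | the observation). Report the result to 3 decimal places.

2.268

Posterior odds = (P(Z=i) f_i(x)) / (P(Z=j) f_j(x)); the normalising sum cancels.
Evaluate each component's likelihood at the observed value:
  p_1 = (1/(0.76·√(2π)))·exp(−(8.25−1.65)²/(2·0.76²)) = 0.524924·exp(-37.70776) = 2.20712e-17
  p_2 = (1/(1.18·√(2π)))·exp(−(8.25−7.26)²/(2·1.18²)) = 0.338087·exp(-0.35195) = 0.237782
  p_3 = (1/(0.73·√(2π)))·exp(−(8.25−7.74)²/(2·0.73²)) = 0.546496·exp(-0.24404) = 0.428155
Posterior odds = (P(Z=2)·p_2) / (P(Z=3)·p_3) = (0.49·0.237782) / (0.12·0.428155) = 0.116513 / 0.0513786 ≈ 2.268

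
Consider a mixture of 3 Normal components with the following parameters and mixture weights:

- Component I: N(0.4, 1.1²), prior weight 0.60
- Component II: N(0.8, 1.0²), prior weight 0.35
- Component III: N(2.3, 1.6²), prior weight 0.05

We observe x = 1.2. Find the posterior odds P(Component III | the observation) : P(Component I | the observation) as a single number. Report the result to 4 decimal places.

The posterior odds equal the prior odds times the likelihood ratio: (w_i/w_j)·(f_i(x)/f_j(x)).
Evaluate each component's likelihood at the observed value:
  f_I = (1/(1.1·√(2π)))·exp(−(1.2−0.4)²/(2·1.1²)) = 0.362675·exp(-0.26446) = 0.278396
  f_II = (1/(1.0·√(2π)))·exp(−(1.2−0.8)²/(2·1.0²)) = 0.398942·exp(-0.08000) = 0.36827
  f_III = (1/(1.6·√(2π)))·exp(−(1.2−2.3)²/(2·1.6²)) = 0.249339·exp(-0.23633) = 0.196858
Posterior odds = (w_III·f_III) / (w_I·f_I) = (0.05·0.196858) / (0.60·0.278396) = 0.00984292 / 0.167037 ≈ 0.0589

0.0589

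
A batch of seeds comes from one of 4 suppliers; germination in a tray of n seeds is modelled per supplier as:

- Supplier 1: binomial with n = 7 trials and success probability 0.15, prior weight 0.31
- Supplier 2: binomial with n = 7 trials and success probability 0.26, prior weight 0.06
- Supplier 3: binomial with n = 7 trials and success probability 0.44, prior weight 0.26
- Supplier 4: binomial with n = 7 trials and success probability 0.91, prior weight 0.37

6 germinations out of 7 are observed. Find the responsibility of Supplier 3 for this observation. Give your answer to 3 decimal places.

0.053

Apply Bayes' rule: the posterior for each component is proportional to its prior times its likelihood at x.
Component likelihoods at x = 6 germinations out of 7:
  L_1 = 6.77742e-05
  L_2 = 0.00160018
  L_3 = 0.0284448
  L_4 = 0.357758
Multiply by the mixture weights:
  P(Z=1)·L_1 = 0.31 × 6.77742e-05 = 2.101e-05
  P(Z=2)·L_2 = 0.06 × 0.00160018 = 9.6011e-05
  P(Z=3)·L_3 = 0.26 × 0.0284448 = 0.00739564
  P(Z=4)·L_4 = 0.37 × 0.357758 = 0.13237
Sum: 2.101e-05 + 9.6011e-05 + 0.00739564 + 0.13237 = 0.139883
So the posterior for Supplier 3 is 0.00739564 / 0.139883 ≈ 0.053.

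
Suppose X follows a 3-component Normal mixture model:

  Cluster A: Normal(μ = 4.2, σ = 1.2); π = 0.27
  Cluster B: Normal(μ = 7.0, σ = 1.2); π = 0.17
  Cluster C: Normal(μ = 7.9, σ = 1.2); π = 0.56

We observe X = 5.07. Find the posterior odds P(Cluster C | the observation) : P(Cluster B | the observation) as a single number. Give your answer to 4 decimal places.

0.7443

Only the two components matter; the odds are (π_i f_i(x)) / (π_j f_j(x)).
Component likelihoods at x = 5.07:
  p_A = (1/(1.2·√(2π)))·exp(−(5.07−4.2)²/(2·1.2²)) = 0.332452·exp(-0.26281) = 0.255618
  p_B = (1/(1.2·√(2π)))·exp(−(5.07−7.0)²/(2·1.2²)) = 0.332452·exp(-1.29337) = 0.0912066
  p_C = (1/(1.2·√(2π)))·exp(−(5.07−7.9)²/(2·1.2²)) = 0.332452·exp(-2.78087) = 0.0206069
Odds = (0.56/0.17) × (0.0206069/0.0912066) = 3.29412 × 0.225937 ≈ 0.7443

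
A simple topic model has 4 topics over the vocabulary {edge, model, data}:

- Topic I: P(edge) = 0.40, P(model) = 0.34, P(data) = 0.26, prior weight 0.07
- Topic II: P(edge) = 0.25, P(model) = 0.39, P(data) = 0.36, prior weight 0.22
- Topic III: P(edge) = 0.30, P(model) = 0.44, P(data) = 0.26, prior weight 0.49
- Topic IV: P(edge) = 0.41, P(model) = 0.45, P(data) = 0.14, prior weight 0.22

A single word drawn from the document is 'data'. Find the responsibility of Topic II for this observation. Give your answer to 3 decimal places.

0.310

Apply Bayes' rule: the posterior for each component is proportional to its prior times its likelihood at x.
Evaluate each component's likelihood at the observed value:
  f_I = P(data | comp) = 0.26
  f_II = P(data | comp) = 0.36
  f_III = P(data | comp) = 0.26
  f_IV = P(data | comp) = 0.14
Unnormalised posteriors:
  w_I·f_I = 0.07 × 0.26 = 0.0182
  w_II·f_II = 0.22 × 0.36 = 0.0792
  w_III·f_III = 0.49 × 0.26 = 0.1274
  w_IV·f_IV = 0.22 × 0.14 = 0.0308
Marginal: 0.0182 + 0.0792 + 0.1274 + 0.0308 = 0.2556
P(Topic II | 'data') = 0.0792 / 0.2556 ≈ 0.310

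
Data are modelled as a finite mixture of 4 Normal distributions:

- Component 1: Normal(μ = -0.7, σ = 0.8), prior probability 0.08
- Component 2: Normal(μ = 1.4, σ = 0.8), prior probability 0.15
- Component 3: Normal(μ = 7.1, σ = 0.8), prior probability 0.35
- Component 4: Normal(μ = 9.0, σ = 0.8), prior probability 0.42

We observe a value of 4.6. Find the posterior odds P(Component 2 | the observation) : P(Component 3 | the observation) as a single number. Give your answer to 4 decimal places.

Since P(k|x) ∝ π_k f_k(x), the posterior odds are π_i f_i(x) / (π_j f_j(x)).
Evaluate each component's likelihood at the observed value:
  L_1 = 1.46924e-10
  L_2 = 0.000167288
  L_3 = 0.00377782
  L_4 = 1.34622e-07
2.50932e-05 / 0.00132224 ≈ 0.0190

0.0190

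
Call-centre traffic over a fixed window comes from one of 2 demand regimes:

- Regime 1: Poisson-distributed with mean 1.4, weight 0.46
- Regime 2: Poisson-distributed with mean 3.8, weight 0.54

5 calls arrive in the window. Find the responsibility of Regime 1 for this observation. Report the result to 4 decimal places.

P(component k | x) = π_k·f_k(x) / marginal(x), where marginal(x) = Σ_j π_j·f_j(x).
Component likelihoods at x = 5 calls:
  L_1 = e^(−1.4)·1.4^5/5! = 0.0110521
  L_2 = e^(−3.8)·3.8^5/5! = 0.147713
Prior × likelihood for each component:
  π_1·L_1 = 0.46 × 0.0110521 = 0.00508399
  π_2·L_2 = 0.54 × 0.147713 = 0.0797648
Evidence: 0.00508399 + 0.0797648 = 0.0848488
P(Regime 1 | the observation) = 0.00508399 / 0.0848488 ≈ 0.0599

0.0599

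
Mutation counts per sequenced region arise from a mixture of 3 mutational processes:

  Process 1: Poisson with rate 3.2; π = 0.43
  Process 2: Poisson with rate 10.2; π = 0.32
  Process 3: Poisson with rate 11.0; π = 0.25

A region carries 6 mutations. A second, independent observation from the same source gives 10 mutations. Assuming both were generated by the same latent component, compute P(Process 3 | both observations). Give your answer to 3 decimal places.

By Bayes' theorem, P(k | x) = P(Z=k) f_k(x) / Σ_j P(Z=j) f_j(x).
Since both observations come from the same component, the likelihood for component k is f_k(x₁)·f_k(x₂).
  f_1 = [e^(−3.2)·3.2^6/6! = 0.060789] × [0.00126472] = 7.68811e-05
  f_2 = [e^(−10.2)·10.2^6/6! = 0.0581386] × [0.124863] = 0.00725938
  f_3 = [e^(−11.0)·11.0^6/6! = 0.0410946] × [0.119378] = 0.00490579
Weight by the priors:
  P(Z=1)·f_1 = 0.43 × 7.68811e-05 = 3.30589e-05
  P(Z=2)·f_2 = 0.32 × 0.00725938 = 0.002323
  P(Z=3)·f_3 = 0.25 × 0.00490579 = 0.00122645
Marginal: 3.30589e-05 + 0.002323 + 0.00122645 = 0.00358251
P(Process 3 | x₁, x₂) = 0.00122645 / 0.00358251 ≈ 0.342

0.342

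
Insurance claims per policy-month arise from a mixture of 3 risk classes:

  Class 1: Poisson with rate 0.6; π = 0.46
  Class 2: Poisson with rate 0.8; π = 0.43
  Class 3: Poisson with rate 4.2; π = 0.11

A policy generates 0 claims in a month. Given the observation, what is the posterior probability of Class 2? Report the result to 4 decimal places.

The responsibility of component k is w_k f_k(x) divided by Σ_j w_j f_j(x).
Evaluate each component's likelihood at the observed value:
  f_1 = e^(−0.6)·0.6^0/0! = 0.548812
  f_2 = e^(−0.8)·0.8^0/0! = 0.449329
  f_3 = e^(−4.2)·4.2^0/0! = 0.0149956
Weight by the priors:
  w_1·f_1 = 0.46 × 0.548812 = 0.252453
  w_2·f_2 = 0.43 × 0.449329 = 0.193211
  w_3·f_3 = 0.11 × 0.0149956 = 0.00164951
Denominator: 0.252453 + 0.193211 + 0.00164951 = 0.447314
Responsibility of Class 2: 0.193211 / 0.447314 ≈ 0.4319

0.4319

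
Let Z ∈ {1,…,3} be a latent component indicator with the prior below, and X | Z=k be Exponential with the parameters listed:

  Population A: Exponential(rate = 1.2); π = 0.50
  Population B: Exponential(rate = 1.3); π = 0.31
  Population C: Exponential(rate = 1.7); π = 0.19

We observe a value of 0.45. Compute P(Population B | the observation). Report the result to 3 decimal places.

0.310

The responsibility of component k is P(Z=k) f_k(x) divided by Σ_j P(Z=j) f_j(x).
Exponential densities:
  p_A = 0.699298
  p_B = 0.724238
  p_C = 0.791068
Multiply by the mixture weights:
  P(Z=A)·p_A = 0.50 × 0.699298 = 0.349649
  P(Z=B)·p_B = 0.31 × 0.724238 = 0.224514
  P(Z=C)·p_C = 0.19 × 0.791068 = 0.150303
Normaliser: 0.349649 + 0.224514 + 0.150303 = 0.724465
P(Population B | data) = 0.224514 / 0.724465 ≈ 0.310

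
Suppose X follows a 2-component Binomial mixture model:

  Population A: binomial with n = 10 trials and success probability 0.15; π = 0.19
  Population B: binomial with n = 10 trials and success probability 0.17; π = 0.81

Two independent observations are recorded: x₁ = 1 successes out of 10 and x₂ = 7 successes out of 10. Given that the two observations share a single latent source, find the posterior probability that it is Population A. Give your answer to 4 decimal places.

The responsibility of component k is w_k f_k(x) divided by Σ_j w_j f_j(x).
Since both observations come from the same component, the likelihood for component k is f_k(x₁)·f_k(x₂).
  L_A = [0.347425] × [0.000125915] = 4.3746e-05
  L_B = [0.317798] × [0.000281552] = 8.94767e-05
Weight by the priors:
  w_A·L_A = 0.19 × 4.3746e-05 = 8.31174e-06
  w_B·L_B = 0.81 × 8.94767e-05 = 7.24761e-05
Normaliser: 8.31174e-06 + 7.24761e-05 = 8.07878e-05
So the posterior for Population A is 8.31174e-06 / 8.07878e-05 ≈ 0.1029.

0.1029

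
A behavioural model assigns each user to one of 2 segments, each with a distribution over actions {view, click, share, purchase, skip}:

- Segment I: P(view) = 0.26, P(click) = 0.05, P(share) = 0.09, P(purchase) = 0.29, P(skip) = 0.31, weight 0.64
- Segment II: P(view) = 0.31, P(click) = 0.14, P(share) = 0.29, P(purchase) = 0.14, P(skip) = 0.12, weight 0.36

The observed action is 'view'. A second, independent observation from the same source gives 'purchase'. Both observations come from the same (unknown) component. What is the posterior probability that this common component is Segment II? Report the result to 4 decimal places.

0.2446

Apply Bayes' rule: the posterior for each component is proportional to its prior times its likelihood at x.
Since both observations come from the same component, the likelihood for component k is f_k(x₁)·f_k(x₂).
  f_I = [0.26] × [0.29] = 0.0754
  f_II = [0.31] × [0.14] = 0.0434
Prior × likelihood for each component:
  π_I·f_I = 0.64 × 0.0754 = 0.048256
  π_II·f_II = 0.36 × 0.0434 = 0.015624
Marginal: 0.048256 + 0.015624 = 0.06388
P(Segment II | x₁, x₂) ≈ 0.2446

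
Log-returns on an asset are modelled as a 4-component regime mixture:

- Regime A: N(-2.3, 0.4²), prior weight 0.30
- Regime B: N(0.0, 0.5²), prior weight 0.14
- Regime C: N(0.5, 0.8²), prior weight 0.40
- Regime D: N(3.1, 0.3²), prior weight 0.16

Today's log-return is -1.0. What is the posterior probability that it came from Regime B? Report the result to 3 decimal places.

P(component k | x) = π_k·f_k(x) / marginal(x), where marginal(x) = Σ_j π_j·f_j(x).
Component likelihoods at x = -1.0:
  L_A = (1/(0.4·√(2π)))·exp(−(-1.0−-2.3)²/(2·0.4²)) = 0.997356·exp(-5.28125) = 0.00507262
  L_B = (1/(0.5·√(2π)))·exp(−(-1.0−0.0)²/(2·0.5²)) = 0.797885·exp(-2.00000) = 0.107982
  L_C = (1/(0.8·√(2π)))·exp(−(-1.0−0.5)²/(2·0.8²)) = 0.498678·exp(-1.75781) = 0.0859828
  L_D = (1/(0.3·√(2π)))·exp(−(-1.0−3.1)²/(2·0.3²)) = 1.329808·exp(-93.38889) = 3.67714e-41
Multiply by the mixture weights:
  π_A·L_A = 0.30 × 0.00507262 = 0.00152179
  π_B·L_B = 0.14 × 0.107982 = 0.0151175
  π_C·L_C = 0.40 × 0.0859828 = 0.0343931
  π_D·L_D = 0.16 × 3.67714e-41 = 5.88342e-42
Normaliser: 0.00152179 + 0.0151175 + 0.0343931 + 5.88342e-42 = 0.0510324
P(Regime B | x) = 0.0151175 / 0.0510324 ≈ 0.296

0.296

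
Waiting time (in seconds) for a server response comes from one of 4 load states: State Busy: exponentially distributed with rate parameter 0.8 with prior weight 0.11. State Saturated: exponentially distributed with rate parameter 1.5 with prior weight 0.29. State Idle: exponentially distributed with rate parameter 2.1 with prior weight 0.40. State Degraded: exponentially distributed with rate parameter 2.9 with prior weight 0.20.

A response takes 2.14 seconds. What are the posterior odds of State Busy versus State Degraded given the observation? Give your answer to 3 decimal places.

13.576

Posterior odds = (π_i f_i(x)) / (π_j f_j(x)); the normalising sum cancels.
Component likelihoods at x = 2.14 seconds:
  L_Busy = 0.8·e^(−0.8·2.14) = 0.8·e^(−1.7120) = 0.144404
  L_Saturated = 1.5·e^(−1.5·2.14) = 1.5·e^(−3.2100) = 0.0605349
  L_Idle = 2.1·e^(−2.1·2.14) = 2.1·e^(−4.4940) = 0.0234693
  L_Degraded = 2.9·e^(−2.9·2.14) = 2.9·e^(−6.2060) = 0.00585014
0.0158844 / 0.00117003 ≈ 13.576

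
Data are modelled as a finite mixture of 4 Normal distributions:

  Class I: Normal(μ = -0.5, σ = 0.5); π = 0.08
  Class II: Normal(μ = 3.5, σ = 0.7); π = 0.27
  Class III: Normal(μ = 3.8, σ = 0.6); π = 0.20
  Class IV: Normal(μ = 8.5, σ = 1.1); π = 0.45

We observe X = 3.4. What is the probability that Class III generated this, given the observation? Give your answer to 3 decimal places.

0.411

By Bayes' theorem, P(k | x) = π_k f_k(x) / Σ_j π_j f_j(x).
Component likelihoods at x = 3.4:
  f_I = (1/(0.5·√(2π)))·exp(−(3.4−-0.5)²/(2·0.5²)) = 0.797885·exp(-30.42000) = 4.90571e-14
  f_II = (1/(0.7·√(2π)))·exp(−(3.4−3.5)²/(2·0.7²)) = 0.569918·exp(-0.01020) = 0.564132
  f_III = (1/(0.6·√(2π)))·exp(−(3.4−3.8)²/(2·0.6²)) = 0.664904·exp(-0.22222) = 0.532413
  f_IV = (1/(1.1·√(2π)))·exp(−(3.4−8.5)²/(2·1.1²)) = 0.362675·exp(-10.74793) = 7.7938e-06
Multiply by the mixture weights:
  π_I·f_I = 0.08 × 4.90571e-14 = 3.92457e-15
  π_II·f_II = 0.27 × 0.564132 = 0.152316
  π_III·f_III = 0.20 × 0.532413 = 0.106483
  π_IV·f_IV = 0.45 × 7.7938e-06 = 3.50721e-06
Denominator: 3.92457e-15 + 0.152316 + 0.106483 + 3.50721e-06 = 0.258802
P(Class III | data) = 0.106483 / 0.258802 ≈ 0.411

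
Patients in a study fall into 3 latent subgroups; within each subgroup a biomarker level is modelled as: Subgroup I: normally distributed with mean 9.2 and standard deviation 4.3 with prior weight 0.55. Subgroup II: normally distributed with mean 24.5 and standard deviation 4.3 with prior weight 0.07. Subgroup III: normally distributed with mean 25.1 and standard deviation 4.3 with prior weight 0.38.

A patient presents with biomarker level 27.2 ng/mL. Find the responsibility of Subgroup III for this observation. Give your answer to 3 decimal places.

0.854

P(component k | x) = P(Z=k)·f_k(x) / marginal(x), where marginal(x) = Σ_j P(Z=j)·f_j(x).
Component likelihoods at x = 27.2 ng/mL:
  L_I = (1/(4.3·√(2π)))·exp(−(27.2−9.2)²/(2·4.3²)) = 0.092777·exp(-8.76149) = 1.45336e-05
  L_II = (1/(4.3·√(2π)))·exp(−(27.2−24.5)²/(2·4.3²)) = 0.092777·exp(-0.19713) = 0.0761777
  L_III = (1/(4.3·√(2π)))·exp(−(27.2−25.1)²/(2·4.3²)) = 0.092777·exp(-0.11925) = 0.0823475
Prior × likelihood for each component:
  P(Z=I)·L_I = 0.55 × 1.45336e-05 = 7.99349e-06
  P(Z=II)·L_II = 0.07 × 0.0761777 = 0.00533244
  P(Z=III)·L_III = 0.38 × 0.0823475 = 0.031292
Marginal: 7.99349e-06 + 0.00533244 + 0.031292 = 0.0366325
P(Subgroup III | 27.2 ng/mL) ≈ 0.854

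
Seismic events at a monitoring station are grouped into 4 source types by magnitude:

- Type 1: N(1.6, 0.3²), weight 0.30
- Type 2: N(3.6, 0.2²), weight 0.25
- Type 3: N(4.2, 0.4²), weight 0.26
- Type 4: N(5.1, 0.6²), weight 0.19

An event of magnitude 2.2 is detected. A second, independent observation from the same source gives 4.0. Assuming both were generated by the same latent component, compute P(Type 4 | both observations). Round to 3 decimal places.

0.135

P(component k | x) = P(Z=k)·f_k(x) / marginal(x), where marginal(x) = Σ_j P(Z=j)·f_j(x).
Since both observations come from the same component, the likelihood for component k is f_k(x₁)·f_k(x₂).
  L_1 = [0.17997] × [1.68409e-14] = 3.03086e-15
  L_2 = [4.56736e-11] × [0.269955] = 1.23298e-11
  L_3 = [3.7168e-06] × [0.880163] = 3.27139e-06
  L_4 = [5.62287e-06] × [0.123852] = 6.96403e-07
Unnormalised posteriors:
  P(Z=1)·L_1 = 0.30 × 3.03086e-15 = 9.09257e-16
  P(Z=2)·L_2 = 0.25 × 1.23298e-11 = 3.08245e-12
  P(Z=3)·L_3 = 0.26 × 3.27139e-06 = 8.50561e-07
  P(Z=4)·L_4 = 0.19 × 6.96403e-07 = 1.32317e-07
Evidence: 9.09257e-16 + 3.08245e-12 + 8.50561e-07 + 1.32317e-07 = 9.82881e-07
P(Type 4 | data) ≈ 0.135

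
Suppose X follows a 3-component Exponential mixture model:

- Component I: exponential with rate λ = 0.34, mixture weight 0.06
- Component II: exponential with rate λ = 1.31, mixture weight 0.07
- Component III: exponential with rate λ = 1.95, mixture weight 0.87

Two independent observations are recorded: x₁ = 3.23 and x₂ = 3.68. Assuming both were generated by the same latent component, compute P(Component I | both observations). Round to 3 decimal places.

0.972

The responsibility of component k is w_k f_k(x) divided by Σ_j w_j f_j(x).
Since both observations come from the same component, the likelihood for component k is f_k(x₁)·f_k(x₂).
  L_I = [0.34·e^(−0.34·3.23) = 0.34·e^(−1.0982) = 0.11338] × [0.0972948] = 0.0110313
  L_II = [1.31·e^(−1.31·3.23) = 1.31·e^(−4.2313) = 0.0190389] × [0.010559] = 0.000201032
  L_III = [1.95·e^(−1.95·3.23) = 1.95·e^(−6.2985) = 0.00358617] × [0.00149121] = 5.34771e-06
Weight by the priors:
  w_I·L_I = 0.06 × 0.0110313 = 0.000661878
  w_II·L_II = 0.07 × 0.000201032 = 1.40723e-05
  w_III·L_III = 0.87 × 5.34771e-06 = 4.65251e-06
Denominator: 0.000661878 + 1.40723e-05 + 4.65251e-06 = 0.000680602
P(Component I | x) ≈ 0.972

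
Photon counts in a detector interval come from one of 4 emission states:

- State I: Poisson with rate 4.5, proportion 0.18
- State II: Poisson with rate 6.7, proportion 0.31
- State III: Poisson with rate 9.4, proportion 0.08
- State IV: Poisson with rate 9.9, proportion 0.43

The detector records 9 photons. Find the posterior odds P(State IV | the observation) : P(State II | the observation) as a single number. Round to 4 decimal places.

Only the two components matter; the odds are (w_i f_i(x)) / (w_j f_j(x)).
Component likelihoods at x = 9 photons:
  L_I = 0.0231646
  L_II = 0.0922863
  L_III = 0.130623
  L_IV = 0.12631
0.0543134 / 0.0286087 ≈ 1.8985

1.8985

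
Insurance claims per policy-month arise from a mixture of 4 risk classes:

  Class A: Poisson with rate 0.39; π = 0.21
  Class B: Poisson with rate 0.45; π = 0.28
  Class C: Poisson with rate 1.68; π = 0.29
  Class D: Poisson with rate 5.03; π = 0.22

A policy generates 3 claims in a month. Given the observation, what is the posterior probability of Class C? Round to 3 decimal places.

0.552

By Bayes' theorem, P(k | x) = π_k f_k(x) / Σ_j π_j f_j(x).
Evaluate each component's likelihood at the observed value:
  L_A = 0.00669372
  L_B = 0.00968398
  L_C = 0.147286
  L_D = 0.138692
Prior × likelihood for each component:
  π_A·L_A = 0.21 × 0.00669372 = 0.00140568
  π_B·L_B = 0.28 × 0.00968398 = 0.00271151
  π_C·L_C = 0.29 × 0.147286 = 0.042713
  π_D·L_D = 0.22 × 0.138692 = 0.0305122
Sum: 0.00140568 + 0.00271151 + 0.042713 + 0.0305122 = 0.0773424
Responsibility of Class C: 0.042713 / 0.0773424 ≈ 0.552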